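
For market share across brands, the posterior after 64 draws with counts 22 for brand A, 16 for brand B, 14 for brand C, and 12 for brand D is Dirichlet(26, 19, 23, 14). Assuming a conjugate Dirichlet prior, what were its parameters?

For a Dirichlet(α) prior with multinomial counts c, the posterior is Dirichlet(α + c) componentwise.
Subtract each count from the matching posterior parameter: 26−22=4, 19−16=3, 23−14=9, 14−12=2.

Dirichlet(4, 3, 9, 2)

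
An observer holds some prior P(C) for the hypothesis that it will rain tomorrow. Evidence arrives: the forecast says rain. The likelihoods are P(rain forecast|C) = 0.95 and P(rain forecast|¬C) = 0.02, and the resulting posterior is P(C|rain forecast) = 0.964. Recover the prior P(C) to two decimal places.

In odds form, posterior odds = prior odds × likelihood ratio, so prior odds = posterior odds ÷ LR.
Posterior odds = 0.964/(1−0.964) = 26.7778. LR = 0.95/0.02 = 47.5000.
Prior odds = 26.7778/47.5000 = 0.5637, so P(C) = 0.5637/(1+0.5637) ≈ 0.36.

P(C) = 0.36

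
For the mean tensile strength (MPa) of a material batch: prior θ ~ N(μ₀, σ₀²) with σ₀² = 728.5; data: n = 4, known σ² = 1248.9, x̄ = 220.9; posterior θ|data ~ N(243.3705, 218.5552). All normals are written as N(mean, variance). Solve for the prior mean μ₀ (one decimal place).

With known observation variance, the Normal–Normal posterior has precision τ_n = τ₀ + n/σ² and mean μ_n = (τ₀μ₀ + (n/σ²)x̄)/τ_n.
Here τ₀ = 1/728.5 = 0.001373 and τ_data = 4/1248.9 = 0.003203, so τ_n = 0.004576.
Rearranging for μ₀: μ₀ = (μ_n·τ_n − τ_data·x̄)/τ₀ = (243.3705·0.004576 − 0.003203·220.9) / 0.001373 = 0.406121/0.001373 ≈ 295.8.

μ₀ = 295.8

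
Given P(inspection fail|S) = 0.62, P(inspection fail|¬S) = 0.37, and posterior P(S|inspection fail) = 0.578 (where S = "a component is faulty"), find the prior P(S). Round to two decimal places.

In odds form, posterior odds = prior odds × likelihood ratio, so prior odds = posterior odds ÷ LR.
Posterior odds = 0.578/(1−0.578) = 1.3697. LR = 0.62/0.37 = 1.6757.
Prior odds = 1.3697/1.6757 = 0.8174, so P(S) = 0.8174/(1+0.8174) ≈ 0.45.

P(S) = 0.45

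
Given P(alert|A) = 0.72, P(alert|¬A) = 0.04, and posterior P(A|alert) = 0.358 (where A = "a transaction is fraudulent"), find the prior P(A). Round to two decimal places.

P(A) = 0.03

In odds form, posterior odds = prior odds × likelihood ratio, so prior odds = posterior odds ÷ LR.
Posterior odds = 0.358/(1−0.358) = 0.5576. LR = 0.72/0.04 = 18.0000.
Prior odds = 0.5576/18.0000 = 0.0310, so P(A) = 0.0310/(1+0.0310) ≈ 0.03.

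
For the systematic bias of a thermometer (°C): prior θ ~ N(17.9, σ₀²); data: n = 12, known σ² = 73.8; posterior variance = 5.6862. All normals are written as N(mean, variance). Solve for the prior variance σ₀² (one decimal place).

σ₀² = 75.4

For the Normal–Normal model with known σ², precisions add: τ_n = τ₀ + n/σ².
So 1/σ₀² = 1/5.6862 − 12/73.8 = 0.175864 − 0.162602 = 0.013262.
Hence σ₀² = 1/0.013262 ≈ 75.4.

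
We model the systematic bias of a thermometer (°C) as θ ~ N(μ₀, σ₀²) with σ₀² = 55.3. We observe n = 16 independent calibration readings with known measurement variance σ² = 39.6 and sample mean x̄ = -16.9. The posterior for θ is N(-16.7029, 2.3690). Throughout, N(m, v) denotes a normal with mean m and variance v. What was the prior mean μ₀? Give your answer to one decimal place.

μ₀ = -12.3

The posterior mean is a precision-weighted average: μ_n = (τ₀μ₀ + τ_data·x̄)/(τ₀+τ_data), with τ₀=1/σ₀² and τ_data=n/σ².
Here τ₀ = 1/55.3 = 0.018083 and τ_data = 16/39.6 = 0.404040, so τ_n = 0.422123.
Rearranging for μ₀: μ₀ = (μ_n·τ_n − τ_data·x̄)/τ₀ = (-16.7029·0.422123 − 0.404040·-16.9) / 0.018083 = -0.222402/0.018083 ≈ -12.3.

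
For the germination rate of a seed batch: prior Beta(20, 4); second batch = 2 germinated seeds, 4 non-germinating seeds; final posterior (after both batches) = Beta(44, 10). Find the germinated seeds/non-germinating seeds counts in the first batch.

22 germinated seeds and 2 non-germinating seeds

Because Beta–binomial updating is additive in the counts, the combined data contributed (α_post−α_prior, β_post−β_prior) successes and failures.
Total across both batches: 44−20=24 germinated seeds, 10−4=6 non-germinating seeds.
Subtract the second batch: 24−2=22 germinated seeds and 6−4=2 non-germinating seeds.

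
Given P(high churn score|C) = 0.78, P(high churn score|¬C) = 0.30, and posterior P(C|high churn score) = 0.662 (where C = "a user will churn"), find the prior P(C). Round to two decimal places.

Bayes' rule in odds form gives O(C|E) = O(C)·[P(E|C)/P(E|¬C)], hence O(C) = O(C|E)/LR.
Posterior odds = 0.662/(1−0.662) = 1.9586. LR = 0.78/0.30 = 2.6000.
Prior odds = 1.9586/2.6000 = 0.7533, so P(C) = 0.7533/(1+0.7533) ≈ 0.43.

P(C) = 0.43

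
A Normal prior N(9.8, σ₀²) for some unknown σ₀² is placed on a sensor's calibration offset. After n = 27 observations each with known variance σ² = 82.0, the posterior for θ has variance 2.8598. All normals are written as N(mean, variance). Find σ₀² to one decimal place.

Posterior precision equals prior precision plus data precision: 1/σ_n² = 1/σ₀² + n/σ².
So 1/σ₀² = 1/2.8598 − 27/82.0 = 0.349675 − 0.329268 = 0.020407.
Hence σ₀² = 1/0.020407 ≈ 49.0.

σ₀² = 49.0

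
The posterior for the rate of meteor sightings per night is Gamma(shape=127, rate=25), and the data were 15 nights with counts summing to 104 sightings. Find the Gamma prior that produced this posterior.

Gamma–Poisson conjugacy: posterior shape = α + Σxᵢ, posterior rate = β + n.
So α = 127 − 104 = 23 and β = 25 − 15 = 10.

Gamma(shape=23, rate=10)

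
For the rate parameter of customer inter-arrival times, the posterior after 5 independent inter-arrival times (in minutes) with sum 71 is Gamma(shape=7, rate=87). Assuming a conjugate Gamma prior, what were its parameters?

Gamma–exponential conjugacy: posterior shape = α + n, posterior rate = β + Σtᵢ.
So α = 7 − 5 = 2 and β = 87 − 71 = 16.

Gamma(shape=2, rate=16)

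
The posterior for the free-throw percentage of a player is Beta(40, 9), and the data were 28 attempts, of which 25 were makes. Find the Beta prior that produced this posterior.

Beta(15, 6)

A Beta(a, b) prior with s successes and f failures in binomial data gives a Beta(a+s, b+f) posterior.
So a = 40 − 25 = 15 and b = 9 − 3 = 6.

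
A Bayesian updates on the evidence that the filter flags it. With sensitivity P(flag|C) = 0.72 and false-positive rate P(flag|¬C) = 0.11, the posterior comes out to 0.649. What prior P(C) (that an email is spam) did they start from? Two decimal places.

Bayes' rule in odds form gives O(C|E) = O(C)·[P(E|C)/P(E|¬C)], hence O(C) = O(C|E)/LR.
Posterior odds = 0.649/(1−0.649) = 1.8490. LR = 0.72/0.11 = 6.5455.
Prior odds = 1.8490/6.5455 = 0.2825, so P(C) = 0.2825/(1+0.2825) ≈ 0.22.

P(C) = 0.22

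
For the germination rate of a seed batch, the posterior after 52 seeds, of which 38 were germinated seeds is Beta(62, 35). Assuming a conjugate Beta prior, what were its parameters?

Beta(24, 21)

A Beta(α, β) prior with s successes and f failures in binomial data gives a Beta(α+s, β+f) posterior.
Subtract the data counts: 62−38=24, 35−14=21.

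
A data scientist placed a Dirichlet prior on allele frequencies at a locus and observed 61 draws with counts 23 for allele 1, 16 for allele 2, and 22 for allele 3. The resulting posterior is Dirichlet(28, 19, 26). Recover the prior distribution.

Dirichlet(5, 3, 4)

For a Dirichlet(α) prior with multinomial counts c, the posterior is Dirichlet(α + c) componentwise.
Subtract each count from the matching posterior parameter: 28−23=5, 19−16=3, 26−22=4.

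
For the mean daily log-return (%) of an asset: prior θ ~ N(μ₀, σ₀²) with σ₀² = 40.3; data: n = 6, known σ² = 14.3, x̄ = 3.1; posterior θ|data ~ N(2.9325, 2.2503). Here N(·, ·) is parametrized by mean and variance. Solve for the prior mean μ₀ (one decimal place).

μ₀ = 0.1

With known observation variance, the Normal–Normal posterior has precision τ_n = τ₀ + n/σ² and mean μ_n = (τ₀μ₀ + (n/σ²)x̄)/τ_n.
Here τ₀ = 1/40.3 = 0.024814 and τ_data = 6/14.3 = 0.419580, so τ_n = 0.444394.
Rearranging for μ₀: μ₀ = (μ_n·τ_n − τ_data·x̄)/τ₀ = (2.9325·0.444394 − 0.419580·3.1) / 0.024814 = 0.002487/0.024814 ≈ 0.1.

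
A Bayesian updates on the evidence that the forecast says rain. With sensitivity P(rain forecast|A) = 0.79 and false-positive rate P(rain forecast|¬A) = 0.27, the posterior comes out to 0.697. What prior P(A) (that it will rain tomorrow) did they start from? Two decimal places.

In odds form, posterior odds = prior odds × likelihood ratio, so prior odds = posterior odds ÷ LR.
Posterior odds = 0.697/(1−0.697) = 2.3003. LR = 0.79/0.27 = 2.9259.
Prior odds = 2.3003/2.9259 = 0.7862, so P(A) = 0.7862/(1+0.7862) ≈ 0.44.

P(A) = 0.44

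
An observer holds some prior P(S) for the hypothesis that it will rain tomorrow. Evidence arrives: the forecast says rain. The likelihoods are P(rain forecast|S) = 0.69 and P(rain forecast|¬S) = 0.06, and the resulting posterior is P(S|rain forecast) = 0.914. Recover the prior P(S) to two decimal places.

Bayes' rule in odds form gives O(S|E) = O(S)·[P(E|S)/P(E|¬S)], hence O(S) = O(S|E)/LR.
Posterior odds = 0.914/(1−0.914) = 10.6279. LR = 0.69/0.06 = 11.5000.
Prior odds = 10.6279/11.5000 = 0.9242, so P(S) = 0.9242/(1+0.9242) ≈ 0.48.

P(S) = 0.48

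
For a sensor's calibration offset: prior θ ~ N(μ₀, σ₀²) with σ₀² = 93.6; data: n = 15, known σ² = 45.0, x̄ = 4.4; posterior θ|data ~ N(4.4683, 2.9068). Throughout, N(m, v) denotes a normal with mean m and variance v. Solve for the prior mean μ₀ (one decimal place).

The posterior mean is a precision-weighted average: μ_n = (τ₀μ₀ + τ_data·x̄)/(τ₀+τ_data), with τ₀=1/σ₀² and τ_data=n/σ².
Here τ₀ = 1/93.6 = 0.010684 and τ_data = 15/45.0 = 0.333333, so τ_n = 0.344017.
Rearranging for μ₀: μ₀ = (μ_n·τ_n − τ_data·x̄)/τ₀ = (4.4683·0.344017 − 0.333333·4.4) / 0.010684 = 0.070506/0.010684 ≈ 6.6.

μ₀ = 6.6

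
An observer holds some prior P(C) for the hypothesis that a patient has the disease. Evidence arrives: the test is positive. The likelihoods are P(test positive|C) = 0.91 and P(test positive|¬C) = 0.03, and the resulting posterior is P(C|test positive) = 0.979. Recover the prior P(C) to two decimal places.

Bayes' rule in odds form gives O(C|E) = O(C)·[P(E|C)/P(E|¬C)], hence O(C) = O(C|E)/LR.
Posterior odds = 0.979/(1−0.979) = 46.6190. LR = 0.91/0.03 = 30.3333.
Prior odds = 46.6190/30.3333 = 1.5369, so P(C) = 1.5369/(1+1.5369) ≈ 0.61.

P(C) = 0.61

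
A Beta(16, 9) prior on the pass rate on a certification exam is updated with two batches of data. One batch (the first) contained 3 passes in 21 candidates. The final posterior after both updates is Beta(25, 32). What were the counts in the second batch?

Sequential conjugate updates are equivalent to a single update on the pooled data, so total successes = posterior α − prior α and total failures = posterior β − prior β.
Total across both batches: 25−16=9 passes, 32−9=23 failures.
Subtract the first batch: 9−3=6 passes and 23−18=5 failures.

6 passes and 5 failures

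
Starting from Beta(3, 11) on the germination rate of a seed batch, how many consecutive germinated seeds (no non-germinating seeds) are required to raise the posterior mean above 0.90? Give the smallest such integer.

After k germinated seeds and 0 non-germinating seeds the posterior is Beta(3+k, 11), with mean (3+k)/(3+11+k).
Set (3+k)/(14+k) > 0.90 and solve: k > (0.90·14 − 3)/(1 − 0.90) = 96.000.
The smallest integer exceeding 96.000 is 97.

k = 97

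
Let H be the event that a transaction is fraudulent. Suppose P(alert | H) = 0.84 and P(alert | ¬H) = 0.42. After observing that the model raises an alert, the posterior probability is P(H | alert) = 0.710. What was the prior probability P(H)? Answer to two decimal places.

Bayes' rule in odds form gives O(H|E) = O(H)·[P(E|H)/P(E|¬H)], hence O(H) = O(H|E)/LR.
Posterior odds = 0.710/(1−0.710) = 2.4483. LR = 0.84/0.42 = 2.0000.
Prior odds = 2.4483/2.0000 = 1.2242, so P(H) = 1.2242/(1+1.2242) ≈ 0.55.

P(H) = 0.55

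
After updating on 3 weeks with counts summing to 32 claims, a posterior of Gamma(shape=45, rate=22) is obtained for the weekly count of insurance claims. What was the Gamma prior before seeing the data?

Gamma(shape=13, rate=19)

Gamma–Poisson conjugacy: posterior shape = α + Σxᵢ, posterior rate = β + n.
So α = 45 − 32 = 13 and β = 22 − 3 = 19.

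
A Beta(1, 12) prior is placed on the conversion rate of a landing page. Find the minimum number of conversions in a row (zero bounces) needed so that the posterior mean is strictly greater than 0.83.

k = 58

After k conversions and 0 bounces the posterior is Beta(1+k, 12), with mean (1+k)/(1+12+k).
Set (1+k)/(13+k) > 0.83 and solve: k > (0.83·13 − 1)/(1 − 0.83) = 57.588.
The smallest integer exceeding 57.588 is 58, and checking k=58: (59)/(71) = 0.8310 > 0.83.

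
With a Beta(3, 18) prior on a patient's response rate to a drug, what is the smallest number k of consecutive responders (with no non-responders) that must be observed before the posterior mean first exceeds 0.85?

After k responders and 0 non-responders the posterior is Beta(3+k, 18), with mean (3+k)/(3+18+k).
Set (3+k)/(21+k) > 0.85 and solve: k > (0.85·21 − 3)/(1 − 0.85) = 99.000.
The smallest integer exceeding 99.000 is 100.

k = 100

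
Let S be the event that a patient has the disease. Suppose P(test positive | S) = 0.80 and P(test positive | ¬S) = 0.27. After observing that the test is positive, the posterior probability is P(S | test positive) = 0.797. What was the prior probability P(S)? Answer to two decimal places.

In odds form, posterior odds = prior odds × likelihood ratio, so prior odds = posterior odds ÷ LR.
Posterior odds = 0.797/(1−0.797) = 3.9261. LR = 0.80/0.27 = 2.9630.
Prior odds = 3.9261/2.9630 = 1.3250, so P(S) = 1.3250/(1+1.3250) ≈ 0.57.

P(S) = 0.57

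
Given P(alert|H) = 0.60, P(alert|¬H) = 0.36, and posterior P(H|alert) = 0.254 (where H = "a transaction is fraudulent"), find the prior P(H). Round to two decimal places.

Bayes' rule in odds form gives O(H|E) = O(H)·[P(E|H)/P(E|¬H)], hence O(H) = O(H|E)/LR.
Posterior odds = 0.254/(1−0.254) = 0.3405. LR = 0.60/0.36 = 1.6667.
Prior odds = 0.3405/1.6667 = 0.2043, so P(H) = 0.2043/(1+0.2043) ≈ 0.17.

P(H) = 0.17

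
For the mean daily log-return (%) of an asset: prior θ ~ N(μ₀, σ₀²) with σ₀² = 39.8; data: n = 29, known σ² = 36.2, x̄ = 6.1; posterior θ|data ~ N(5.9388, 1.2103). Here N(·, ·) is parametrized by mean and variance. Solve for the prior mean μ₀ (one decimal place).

μ₀ = 0.8

The posterior mean is a precision-weighted average: μ_n = (τ₀μ₀ + τ_data·x̄)/(τ₀+τ_data), with τ₀=1/σ₀² and τ_data=n/σ².
Here τ₀ = 1/39.8 = 0.025126 and τ_data = 29/36.2 = 0.801105, so τ_n = 0.826231.
Rearranging for μ₀: μ₀ = (μ_n·τ_n − τ_data·x̄)/τ₀ = (5.9388·0.826231 − 0.801105·6.1) / 0.025126 = 0.020080/0.025126 ≈ 0.8.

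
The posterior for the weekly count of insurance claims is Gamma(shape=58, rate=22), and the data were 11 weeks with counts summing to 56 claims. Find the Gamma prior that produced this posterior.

Gamma(shape=2, rate=11)

Gamma–Poisson conjugacy: posterior shape = α + Σxᵢ, posterior rate = β + n.
So α = 58 − 56 = 2 and β = 22 − 11 = 11.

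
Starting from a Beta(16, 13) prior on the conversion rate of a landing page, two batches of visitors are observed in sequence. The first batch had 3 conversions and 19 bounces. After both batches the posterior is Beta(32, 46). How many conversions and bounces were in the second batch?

13 conversions and 14 bounces

Sequential conjugate updates are equivalent to a single update on the pooled data, so total successes = posterior α − prior α and total failures = posterior β − prior β.
Total across both batches: 32−16=16 conversions, 46−13=33 bounces.
Subtract the first batch: 16−3=13 conversions and 33−19=14 bounces.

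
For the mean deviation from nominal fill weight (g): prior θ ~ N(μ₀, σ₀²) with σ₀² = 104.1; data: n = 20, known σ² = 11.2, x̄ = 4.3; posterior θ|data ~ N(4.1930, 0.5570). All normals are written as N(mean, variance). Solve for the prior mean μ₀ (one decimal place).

μ₀ = -15.7

The posterior mean is a precision-weighted average: μ_n = (τ₀μ₀ + τ_data·x̄)/(τ₀+τ_data), with τ₀=1/σ₀² and τ_data=n/σ².
Here τ₀ = 1/104.1 = 0.009606 and τ_data = 20/11.2 = 1.785714, so τ_n = 1.795320.
Rearranging for μ₀: μ₀ = (μ_n·τ_n − τ_data·x̄)/τ₀ = (4.1930·1.795320 − 1.785714·4.3) / 0.009606 = -0.150793/0.009606 ≈ -15.7.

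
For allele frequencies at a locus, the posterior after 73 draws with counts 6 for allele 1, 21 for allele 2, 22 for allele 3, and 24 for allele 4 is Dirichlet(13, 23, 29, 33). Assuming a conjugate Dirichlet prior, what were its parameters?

For a Dirichlet(α) prior with multinomial counts c, the posterior is Dirichlet(α + c) componentwise.
Subtract each count from the matching posterior parameter: 13−6=7, 23−21=2, 29−22=7, 33−24=9.

Dirichlet(7, 2, 7, 9)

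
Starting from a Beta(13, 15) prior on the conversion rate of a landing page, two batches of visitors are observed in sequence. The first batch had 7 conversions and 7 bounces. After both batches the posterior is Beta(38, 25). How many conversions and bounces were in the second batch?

Because Beta–binomial updating is additive in the counts, the combined data contributed (α_post−α_prior, β_post−β_prior) successes and failures.
Total across both batches: 38−13=25 conversions, 25−15=10 bounces.
Subtract the first batch: 25−7=18 conversions and 10−7=3 bounces.

18 conversions and 3 bounces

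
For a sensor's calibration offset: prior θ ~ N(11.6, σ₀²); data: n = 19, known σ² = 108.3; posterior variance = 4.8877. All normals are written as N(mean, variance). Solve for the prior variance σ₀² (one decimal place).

For the Normal–Normal model with known σ², precisions add: τ_n = τ₀ + n/σ².
So 1/σ₀² = 1/4.8877 − 19/108.3 = 0.204595 − 0.175439 = 0.029156.
Hence σ₀² = 1/0.029156 ≈ 34.3.

σ₀² = 34.3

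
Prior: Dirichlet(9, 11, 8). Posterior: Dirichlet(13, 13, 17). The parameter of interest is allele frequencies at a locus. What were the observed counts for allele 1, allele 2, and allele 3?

For a Dirichlet(α) prior with multinomial counts c, the posterior is Dirichlet(α + c) componentwise.
Counts are posterior − prior componentwise: 13−9=4, 13−11=2, 17−8=9.

counts (4, 2, 9)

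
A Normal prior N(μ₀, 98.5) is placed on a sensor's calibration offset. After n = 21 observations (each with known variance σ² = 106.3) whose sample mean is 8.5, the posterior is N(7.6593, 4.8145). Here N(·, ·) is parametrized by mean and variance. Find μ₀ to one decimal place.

The posterior mean is a precision-weighted average: μ_n = (τ₀μ₀ + τ_data·x̄)/(τ₀+τ_data), with τ₀=1/σ₀² and τ_data=n/σ².
Here τ₀ = 1/98.5 = 0.010152 and τ_data = 21/106.3 = 0.197554, so τ_n = 0.207706.
Rearranging for μ₀: μ₀ = (μ_n·τ_n − τ_data·x̄)/τ₀ = (7.6593·0.207706 − 0.197554·8.5) / 0.010152 = -0.088326/0.010152 ≈ -8.7.

μ₀ = -8.7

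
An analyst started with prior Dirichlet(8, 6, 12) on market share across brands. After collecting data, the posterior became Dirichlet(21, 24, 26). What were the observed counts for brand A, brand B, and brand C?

For a Dirichlet(α) prior with multinomial counts c, the posterior is Dirichlet(α + c) componentwise.
Counts are posterior − prior componentwise: 21−8=13, 24−6=18, 26−12=14.

counts (13, 18, 14)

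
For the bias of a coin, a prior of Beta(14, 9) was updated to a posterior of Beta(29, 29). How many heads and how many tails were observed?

A Beta(a, b) prior with s successes and f failures in binomial data gives a Beta(a+s, b+f) posterior.
So s = 29 − 14 = 15 and f = 29 − 9 = 20.

15 heads and 20 tails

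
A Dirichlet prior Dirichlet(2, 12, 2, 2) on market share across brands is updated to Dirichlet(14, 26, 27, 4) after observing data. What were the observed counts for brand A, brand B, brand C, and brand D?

For a Dirichlet(α) prior with multinomial counts c, the posterior is Dirichlet(α + c) componentwise.
Counts are posterior − prior componentwise: 14−2=12, 26−12=14, 27−2=25, 4−2=2.

counts (12, 14, 25, 2)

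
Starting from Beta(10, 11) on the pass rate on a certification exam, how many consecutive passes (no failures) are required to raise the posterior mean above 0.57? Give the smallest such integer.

k = 5

After k passes and 0 failures the posterior is Beta(10+k, 11), with mean (10+k)/(10+11+k).
Set (10+k)/(21+k) > 0.57 and solve: k > (0.57·21 − 10)/(1 − 0.57) = 4.581.
The smallest integer exceeding 4.581 is 5, and checking k=5: (15)/(26) = 0.5769 > 0.57.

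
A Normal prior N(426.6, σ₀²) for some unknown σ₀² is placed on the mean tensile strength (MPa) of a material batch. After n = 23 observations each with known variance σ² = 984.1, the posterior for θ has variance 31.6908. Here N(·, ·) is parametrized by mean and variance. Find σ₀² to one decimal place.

Posterior precision equals prior precision plus data precision: 1/σ_n² = 1/σ₀² + n/σ².
So 1/σ₀² = 1/31.6908 − 23/984.1 = 0.031555 − 0.023372 = 0.008183.
Hence σ₀² = 1/0.008183 ≈ 122.2.

σ₀² = 122.2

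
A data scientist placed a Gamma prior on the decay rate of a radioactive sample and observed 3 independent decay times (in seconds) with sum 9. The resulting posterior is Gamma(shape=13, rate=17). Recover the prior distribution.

For an exponential likelihood with a Gamma(α, β) prior on the rate, n observations with total T give posterior Gamma(α+n, β+T).
So α = 13 − 3 = 10 and β = 17 − 9 = 8.

Gamma(shape=10, rate=8)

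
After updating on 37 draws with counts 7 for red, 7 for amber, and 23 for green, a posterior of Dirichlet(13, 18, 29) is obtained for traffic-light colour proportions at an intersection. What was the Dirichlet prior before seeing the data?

Dirichlet(6, 11, 6)

For a Dirichlet(α) prior with multinomial counts c, the posterior is Dirichlet(α + c) componentwise.
Subtract each count from the matching posterior parameter: 13−7=6, 18−7=11, 29−23=6.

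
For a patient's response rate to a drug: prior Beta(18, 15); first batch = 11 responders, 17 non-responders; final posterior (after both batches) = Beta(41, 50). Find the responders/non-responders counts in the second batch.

Sequential conjugate updates are equivalent to a single update on the pooled data, so total successes = posterior α − prior α and total failures = posterior β − prior β.
Total across both batches: 41−18=23 responders, 50−15=35 non-responders.
Subtract the first batch: 23−11=12 responders and 35−17=18 non-responders.

12 responders and 18 non-responders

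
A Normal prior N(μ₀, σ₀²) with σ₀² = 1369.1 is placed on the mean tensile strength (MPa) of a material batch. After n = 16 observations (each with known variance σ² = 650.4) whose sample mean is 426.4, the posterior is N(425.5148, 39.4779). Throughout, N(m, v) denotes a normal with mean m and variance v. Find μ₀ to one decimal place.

μ₀ = 395.7

The posterior mean is a precision-weighted average: μ_n = (τ₀μ₀ + τ_data·x̄)/(τ₀+τ_data), with τ₀=1/σ₀² and τ_data=n/σ².
Here τ₀ = 1/1369.1 = 0.000730 and τ_data = 16/650.4 = 0.024600, so τ_n = 0.025330.
Rearranging for μ₀: μ₀ = (μ_n·τ_n − τ_data·x̄)/τ₀ = (425.5148·0.025330 − 0.024600·426.4) / 0.000730 = 0.288850/0.000730 ≈ 395.7.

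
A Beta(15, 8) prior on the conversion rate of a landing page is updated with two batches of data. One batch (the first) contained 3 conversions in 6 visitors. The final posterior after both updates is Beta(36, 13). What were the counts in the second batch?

18 conversions and 2 bounces

Sequential conjugate updates are equivalent to a single update on the pooled data, so total successes = posterior α − prior α and total failures = posterior β − prior β.
Total across both batches: 36−15=21 conversions, 13−8=5 bounces.
Subtract the first batch: 21−3=18 conversions and 5−3=2 bounces.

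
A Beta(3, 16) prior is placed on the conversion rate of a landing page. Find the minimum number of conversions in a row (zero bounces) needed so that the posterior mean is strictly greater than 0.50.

k = 14

After k conversions and 0 bounces the posterior is Beta(3+k, 16), with mean (3+k)/(3+16+k).
Set (3+k)/(19+k) > 0.50 and solve: k > (0.50·19 − 3)/(1 − 0.50) = 13.000.
The smallest integer exceeding 13.000 is 14.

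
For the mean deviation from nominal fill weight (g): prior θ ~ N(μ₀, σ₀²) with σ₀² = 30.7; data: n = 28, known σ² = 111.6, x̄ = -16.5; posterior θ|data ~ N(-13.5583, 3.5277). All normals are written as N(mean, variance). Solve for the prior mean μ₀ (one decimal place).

The posterior mean is a precision-weighted average: μ_n = (τ₀μ₀ + τ_data·x̄)/(τ₀+τ_data), with τ₀=1/σ₀² and τ_data=n/σ².
Here τ₀ = 1/30.7 = 0.032573 and τ_data = 28/111.6 = 0.250896, so τ_n = 0.283469.
Rearranging for μ₀: μ₀ = (μ_n·τ_n − τ_data·x̄)/τ₀ = (-13.5583·0.283469 − 0.250896·-16.5) / 0.032573 = 0.296426/0.032573 ≈ 9.1.

μ₀ = 9.1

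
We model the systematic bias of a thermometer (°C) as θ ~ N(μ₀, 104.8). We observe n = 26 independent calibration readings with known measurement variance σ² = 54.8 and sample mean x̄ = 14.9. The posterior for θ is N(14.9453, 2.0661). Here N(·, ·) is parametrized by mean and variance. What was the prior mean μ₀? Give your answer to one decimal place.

μ₀ = 17.2

The posterior mean is a precision-weighted average: μ_n = (τ₀μ₀ + τ_data·x̄)/(τ₀+τ_data), with τ₀=1/σ₀² and τ_data=n/σ².
Here τ₀ = 1/104.8 = 0.009542 and τ_data = 26/54.8 = 0.474453, so τ_n = 0.483995.
Rearranging for μ₀: μ₀ = (μ_n·τ_n − τ_data·x̄)/τ₀ = (14.9453·0.483995 − 0.474453·14.9) / 0.009542 = 0.164101/0.009542 ≈ 17.2.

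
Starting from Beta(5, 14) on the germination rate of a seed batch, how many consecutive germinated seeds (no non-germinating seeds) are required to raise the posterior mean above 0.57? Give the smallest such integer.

After k germinated seeds and 0 non-germinating seeds the posterior is Beta(5+k, 14), with mean (5+k)/(5+14+k).
Set (5+k)/(19+k) > 0.57 and solve: k > (0.57·19 − 5)/(1 − 0.57) = 13.558.
The smallest integer exceeding 13.558 is 14.

k = 14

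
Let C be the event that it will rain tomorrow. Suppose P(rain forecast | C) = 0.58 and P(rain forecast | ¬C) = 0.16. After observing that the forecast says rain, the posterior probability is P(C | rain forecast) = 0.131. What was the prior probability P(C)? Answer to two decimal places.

Bayes' rule in odds form gives O(C|E) = O(C)·[P(E|C)/P(E|¬C)], hence O(C) = O(C|E)/LR.
Posterior odds = 0.131/(1−0.131) = 0.1507. LR = 0.58/0.16 = 3.6250.
Prior odds = 0.1507/3.6250 = 0.0416, so P(C) = 0.0416/(1+0.0416) ≈ 0.04.

P(C) = 0.04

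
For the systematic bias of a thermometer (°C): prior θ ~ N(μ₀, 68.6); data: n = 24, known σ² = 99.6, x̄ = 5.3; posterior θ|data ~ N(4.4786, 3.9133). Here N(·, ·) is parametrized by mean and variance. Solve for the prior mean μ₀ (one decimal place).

μ₀ = -9.1

The posterior mean is a precision-weighted average: μ_n = (τ₀μ₀ + τ_data·x̄)/(τ₀+τ_data), with τ₀=1/σ₀² and τ_data=n/σ².
Here τ₀ = 1/68.6 = 0.014577 and τ_data = 24/99.6 = 0.240964, so τ_n = 0.255541.
Rearranging for μ₀: μ₀ = (μ_n·τ_n − τ_data·x̄)/τ₀ = (4.4786·0.255541 − 0.240964·5.3) / 0.014577 = -0.132643/0.014577 ≈ -9.1.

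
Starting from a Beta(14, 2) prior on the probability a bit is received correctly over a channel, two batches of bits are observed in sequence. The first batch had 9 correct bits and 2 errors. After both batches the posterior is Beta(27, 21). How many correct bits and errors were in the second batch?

4 correct bits and 17 errors

Sequential conjugate updates are equivalent to a single update on the pooled data, so total successes = posterior α − prior α and total failures = posterior β − prior β.
Total across both batches: 27−14=13 correct bits, 21−2=19 errors.
Subtract the first batch: 13−9=4 correct bits and 19−2=17 errors.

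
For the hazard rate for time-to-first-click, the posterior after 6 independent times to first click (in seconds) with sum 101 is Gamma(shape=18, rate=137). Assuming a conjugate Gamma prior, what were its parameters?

For an exponential likelihood with a Gamma(α, β) prior on the rate, n observations with total T give posterior Gamma(α+n, β+T).
So α = 18 − 6 = 12 and β = 137 − 101 = 36.

Gamma(shape=12, rate=36)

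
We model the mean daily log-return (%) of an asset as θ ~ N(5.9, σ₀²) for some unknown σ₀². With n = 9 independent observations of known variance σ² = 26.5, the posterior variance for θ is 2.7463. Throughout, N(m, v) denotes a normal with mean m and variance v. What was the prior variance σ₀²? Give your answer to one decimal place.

Posterior precision equals prior precision plus data precision: 1/σ_n² = 1/σ₀² + n/σ².
So 1/σ₀² = 1/2.7463 − 9/26.5 = 0.364126 − 0.339623 = 0.024503.
Hence σ₀² = 1/0.024503 ≈ 40.8.

σ₀² = 40.8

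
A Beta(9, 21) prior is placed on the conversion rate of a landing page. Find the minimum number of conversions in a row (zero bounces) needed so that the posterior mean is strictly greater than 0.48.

After k conversions and 0 bounces the posterior is Beta(9+k, 21), with mean (9+k)/(9+21+k).
Set (9+k)/(30+k) > 0.48 and solve: k > (0.48·30 − 9)/(1 − 0.48) = 10.385.
The smallest integer exceeding 10.385 is 11, and checking k=11: (20)/(41) = 0.4878 > 0.48.

k = 11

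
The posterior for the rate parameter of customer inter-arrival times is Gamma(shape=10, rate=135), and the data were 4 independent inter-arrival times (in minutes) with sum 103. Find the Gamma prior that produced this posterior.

Gamma(shape=6, rate=32)

For an exponential likelihood with a Gamma(α, β) prior on the rate, n observations with total T give posterior Gamma(α+n, β+T).
So α = 10 − 4 = 6 and β = 135 − 103 = 32.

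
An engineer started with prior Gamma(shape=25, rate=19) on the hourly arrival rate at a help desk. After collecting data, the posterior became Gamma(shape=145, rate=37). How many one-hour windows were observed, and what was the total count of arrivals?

n = 18 one-hour windows with total 120 arrivals

A Gamma(α, β) prior (rate parametrization) on a Poisson rate with n observations summing to S gives posterior Gamma(α+S, β+n).
Matching: Σxᵢ = 145 − 25 = 120 and n = 37 − 19 = 18.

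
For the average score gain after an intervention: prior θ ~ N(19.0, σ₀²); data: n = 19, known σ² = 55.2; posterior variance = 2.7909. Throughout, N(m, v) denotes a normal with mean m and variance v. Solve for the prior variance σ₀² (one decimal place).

σ₀² = 70.9

For the Normal–Normal model with known σ², precisions add: τ_n = τ₀ + n/σ².
So 1/σ₀² = 1/2.7909 − 19/55.2 = 0.358307 − 0.344203 = 0.014104.
Hence σ₀² = 1/0.014104 ≈ 70.9.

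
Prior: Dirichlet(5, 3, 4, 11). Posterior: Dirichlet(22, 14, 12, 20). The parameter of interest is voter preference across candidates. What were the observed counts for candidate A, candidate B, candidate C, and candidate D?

counts (17, 11, 8, 9)

For a Dirichlet(α) prior with multinomial counts c, the posterior is Dirichlet(α + c) componentwise.
Counts are posterior − prior componentwise: 22−5=17, 14−3=11, 12−4=8, 20−11=9.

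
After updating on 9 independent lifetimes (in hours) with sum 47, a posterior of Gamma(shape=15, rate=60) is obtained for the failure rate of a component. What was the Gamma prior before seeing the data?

Gamma(shape=6, rate=13)

For an exponential likelihood with a Gamma(α, β) prior on the rate, n observations with total T give posterior Gamma(α+n, β+T).
So α = 15 − 9 = 6 and β = 60 − 47 = 13.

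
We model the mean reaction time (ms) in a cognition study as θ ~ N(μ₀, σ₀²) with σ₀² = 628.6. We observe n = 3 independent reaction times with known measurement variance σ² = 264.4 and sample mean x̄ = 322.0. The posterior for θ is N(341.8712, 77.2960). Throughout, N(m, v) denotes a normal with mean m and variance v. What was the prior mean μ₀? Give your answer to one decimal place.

μ₀ = 483.6

The posterior mean is a precision-weighted average: μ_n = (τ₀μ₀ + τ_data·x̄)/(τ₀+τ_data), with τ₀=1/σ₀² and τ_data=n/σ².
Here τ₀ = 1/628.6 = 0.001591 and τ_data = 3/264.4 = 0.011346, so τ_n = 0.012937.
Rearranging for μ₀: μ₀ = (μ_n·τ_n − τ_data·x̄)/τ₀ = (341.8712·0.012937 − 0.011346·322.0) / 0.001591 = 0.769376/0.001591 ≈ 483.6.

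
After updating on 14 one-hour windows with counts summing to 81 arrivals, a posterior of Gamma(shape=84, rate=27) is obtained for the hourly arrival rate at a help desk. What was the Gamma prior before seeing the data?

Gamma(shape=3, rate=13)

A Gamma(α, β) prior (rate parametrization) on a Poisson rate with n observations summing to S gives posterior Gamma(α+S, β+n).
So α = 84 − 81 = 3 and β = 27 − 14 = 13.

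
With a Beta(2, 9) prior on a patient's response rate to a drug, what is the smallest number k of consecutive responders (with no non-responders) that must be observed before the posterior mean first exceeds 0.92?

After k responders and 0 non-responders the posterior is Beta(2+k, 9), with mean (2+k)/(2+9+k).
Set (2+k)/(11+k) > 0.92 and solve: k > (0.92·11 − 2)/(1 − 0.92) = 101.500.
The smallest integer exceeding 101.500 is 102, and checking k=102: (104)/(113) = 0.9204 > 0.92.

k = 102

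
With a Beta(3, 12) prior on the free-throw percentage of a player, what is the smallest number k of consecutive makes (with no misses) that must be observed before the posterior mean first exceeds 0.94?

k = 186

After k makes and 0 misses the posterior is Beta(3+k, 12), with mean (3+k)/(3+12+k).
Set (3+k)/(15+k) > 0.94 and solve: k > (0.94·15 − 3)/(1 − 0.94) = 185.000.
The smallest integer exceeding 185.000 is 186, and checking k=186: (189)/(201) = 0.9403 > 0.94.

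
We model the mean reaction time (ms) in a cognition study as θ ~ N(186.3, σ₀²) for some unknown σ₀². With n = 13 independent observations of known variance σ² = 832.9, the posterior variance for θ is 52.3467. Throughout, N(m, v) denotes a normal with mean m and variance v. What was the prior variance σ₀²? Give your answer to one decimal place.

Posterior precision equals prior precision plus data precision: 1/σ_n² = 1/σ₀² + n/σ².
So 1/σ₀² = 1/52.3467 − 13/832.9 = 0.019103 − 0.015608 = 0.003495.
Hence σ₀² = 1/0.003495 ≈ 286.1.

σ₀² = 286.1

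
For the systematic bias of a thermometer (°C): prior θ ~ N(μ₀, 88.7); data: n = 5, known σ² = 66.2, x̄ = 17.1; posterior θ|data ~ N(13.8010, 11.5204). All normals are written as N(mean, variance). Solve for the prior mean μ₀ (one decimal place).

With known observation variance, the Normal–Normal posterior has precision τ_n = τ₀ + n/σ² and mean μ_n = (τ₀μ₀ + (n/σ²)x̄)/τ_n.
Here τ₀ = 1/88.7 = 0.011274 and τ_data = 5/66.2 = 0.075529, so τ_n = 0.086803.
Rearranging for μ₀: μ₀ = (μ_n·τ_n − τ_data·x̄)/τ₀ = (13.8010·0.086803 − 0.075529·17.1) / 0.011274 = -0.093578/0.011274 ≈ -8.3.

μ₀ = -8.3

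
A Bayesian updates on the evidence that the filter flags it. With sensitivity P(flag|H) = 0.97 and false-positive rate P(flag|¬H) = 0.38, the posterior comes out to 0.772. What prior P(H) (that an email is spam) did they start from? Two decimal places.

P(H) = 0.57

In odds form, posterior odds = prior odds × likelihood ratio, so prior odds = posterior odds ÷ LR.
Posterior odds = 0.772/(1−0.772) = 3.3860. LR = 0.97/0.38 = 2.5526.
Prior odds = 3.3860/2.5526 = 1.3265, so P(H) = 1.3265/(1+1.3265) ≈ 0.57.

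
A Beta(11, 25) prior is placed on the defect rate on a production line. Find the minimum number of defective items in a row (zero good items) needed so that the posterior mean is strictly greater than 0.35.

After k defective items and 0 good items the posterior is Beta(11+k, 25), with mean (11+k)/(11+25+k).
Set (11+k)/(36+k) > 0.35 and solve: k > (0.35·36 − 11)/(1 − 0.35) = 2.462.
The smallest integer exceeding 2.462 is 3, and checking k=3: (14)/(39) = 0.3590 > 0.35.

k = 3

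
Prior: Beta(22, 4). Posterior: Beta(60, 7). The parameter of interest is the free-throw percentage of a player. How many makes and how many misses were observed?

38 makes and 3 misses

Beta is conjugate to the binomial likelihood: posterior = Beta(a+s, b+f).
So s = 60 − 22 = 38 and f = 7 − 4 = 3.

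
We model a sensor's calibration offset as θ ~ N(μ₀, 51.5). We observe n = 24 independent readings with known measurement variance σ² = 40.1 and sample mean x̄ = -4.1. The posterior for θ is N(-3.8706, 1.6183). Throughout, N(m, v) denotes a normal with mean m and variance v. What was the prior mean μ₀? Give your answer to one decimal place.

μ₀ = 3.2

The posterior mean is a precision-weighted average: μ_n = (τ₀μ₀ + τ_data·x̄)/(τ₀+τ_data), with τ₀=1/σ₀² and τ_data=n/σ².
Here τ₀ = 1/51.5 = 0.019417 and τ_data = 24/40.1 = 0.598504, so τ_n = 0.617921.
Rearranging for μ₀: μ₀ = (μ_n·τ_n − τ_data·x̄)/τ₀ = (-3.8706·0.617921 − 0.598504·-4.1) / 0.019417 = 0.062141/0.019417 ≈ 3.2.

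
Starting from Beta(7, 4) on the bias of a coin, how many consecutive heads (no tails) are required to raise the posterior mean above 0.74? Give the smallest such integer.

k = 5

After k heads and 0 tails the posterior is Beta(7+k, 4), with mean (7+k)/(7+4+k).
Set (7+k)/(11+k) > 0.74 and solve: k > (0.74·11 − 7)/(1 − 0.74) = 4.385.
The smallest integer exceeding 4.385 is 5.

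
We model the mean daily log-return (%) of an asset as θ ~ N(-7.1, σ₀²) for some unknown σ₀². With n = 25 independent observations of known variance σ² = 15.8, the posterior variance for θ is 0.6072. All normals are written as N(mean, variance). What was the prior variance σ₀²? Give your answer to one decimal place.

σ₀² = 15.5

For the Normal–Normal model with known σ², precisions add: τ_n = τ₀ + n/σ².
So 1/σ₀² = 1/0.6072 − 25/15.8 = 1.646904 − 1.582278 = 0.064626.
Hence σ₀² = 1/0.064626 ≈ 15.5.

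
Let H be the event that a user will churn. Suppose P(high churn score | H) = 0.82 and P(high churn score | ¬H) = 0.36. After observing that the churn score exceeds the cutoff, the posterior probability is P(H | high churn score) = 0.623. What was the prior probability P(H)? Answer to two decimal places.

P(H) = 0.42

In odds form, posterior odds = prior odds × likelihood ratio, so prior odds = posterior odds ÷ LR.
Posterior odds = 0.623/(1−0.623) = 1.6525. LR = 0.82/0.36 = 2.2778.
Prior odds = 1.6525/2.2778 = 0.7255, so P(H) = 0.7255/(1+0.7255) ≈ 0.42.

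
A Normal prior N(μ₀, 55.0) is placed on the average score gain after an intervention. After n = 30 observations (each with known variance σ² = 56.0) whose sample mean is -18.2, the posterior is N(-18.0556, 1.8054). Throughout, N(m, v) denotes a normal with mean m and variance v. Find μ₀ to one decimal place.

μ₀ = -13.8

With known observation variance, the Normal–Normal posterior has precision τ_n = τ₀ + n/σ² and mean μ_n = (τ₀μ₀ + (n/σ²)x̄)/τ_n.
Here τ₀ = 1/55.0 = 0.018182 and τ_data = 30/56.0 = 0.535714, so τ_n = 0.553896.
Rearranging for μ₀: μ₀ = (μ_n·τ_n − τ_data·x̄)/τ₀ = (-18.0556·0.553896 − 0.535714·-18.2) / 0.018182 = -0.250930/0.018182 ≈ -13.8.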